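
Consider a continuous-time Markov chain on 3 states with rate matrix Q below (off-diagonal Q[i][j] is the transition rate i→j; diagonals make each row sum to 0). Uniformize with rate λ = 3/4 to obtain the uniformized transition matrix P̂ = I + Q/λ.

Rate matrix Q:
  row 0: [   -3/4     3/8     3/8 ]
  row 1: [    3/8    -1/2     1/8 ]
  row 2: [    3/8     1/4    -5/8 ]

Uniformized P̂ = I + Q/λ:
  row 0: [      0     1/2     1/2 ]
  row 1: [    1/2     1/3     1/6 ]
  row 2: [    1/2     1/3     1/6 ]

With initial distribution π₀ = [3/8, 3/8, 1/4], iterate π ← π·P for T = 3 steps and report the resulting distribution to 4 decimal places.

π = [0.3281, 0.3906, 0.2813]

t=0: π = [0.3750, 0.3750, 0.2500]
t=1: π = [0.3125, 0.3958, 0.2917]
t=2: π = [0.3438, 0.3854, 0.2708]
t=3: π = [0.3281, 0.3906, 0.2813]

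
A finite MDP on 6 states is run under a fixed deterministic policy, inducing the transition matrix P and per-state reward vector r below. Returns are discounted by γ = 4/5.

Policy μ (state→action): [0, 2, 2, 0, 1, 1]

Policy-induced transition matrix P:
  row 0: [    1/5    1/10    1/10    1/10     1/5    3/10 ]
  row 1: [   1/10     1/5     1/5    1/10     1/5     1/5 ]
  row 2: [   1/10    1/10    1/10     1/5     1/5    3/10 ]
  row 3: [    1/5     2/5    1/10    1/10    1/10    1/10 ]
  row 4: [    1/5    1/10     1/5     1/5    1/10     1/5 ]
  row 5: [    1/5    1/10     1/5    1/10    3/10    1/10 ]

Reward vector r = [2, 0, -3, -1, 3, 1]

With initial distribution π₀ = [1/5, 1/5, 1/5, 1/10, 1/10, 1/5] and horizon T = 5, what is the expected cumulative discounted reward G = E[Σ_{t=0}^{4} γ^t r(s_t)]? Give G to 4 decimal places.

t=0: π = [0.2000, 0.2000, 0.2000, 0.1000, 0.1000, 0.2000], E[r] = 0.2000, γ^t·E[r] = 0.200000, running G = 0.200000
t=1: π = [0.1600, 0.1500, 0.1500, 0.1300, 0.2000, 0.2100], E[r] = 0.5500, γ^t·E[r] = 0.440000, running G = 0.640000
t=2: π = [0.1700, 0.1540, 0.1560, 0.1350, 0.1880, 0.1970], E[r] = 0.4980, γ^t·E[r] = 0.318720, running G = 0.958720
t=3: π = [0.1690, 0.1559, 0.1539, 0.1344, 0.1874, 0.1994], E[r] = 0.5035, γ^t·E[r] = 0.257792, running G = 1.216512
t=4: π = [0.1690, 0.1559, 0.1543, 0.1341, 0.1878, 0.1989], E[r] = 0.5033, γ^t·E[r] = 0.206148, running G = 1.422660

G = 1.4227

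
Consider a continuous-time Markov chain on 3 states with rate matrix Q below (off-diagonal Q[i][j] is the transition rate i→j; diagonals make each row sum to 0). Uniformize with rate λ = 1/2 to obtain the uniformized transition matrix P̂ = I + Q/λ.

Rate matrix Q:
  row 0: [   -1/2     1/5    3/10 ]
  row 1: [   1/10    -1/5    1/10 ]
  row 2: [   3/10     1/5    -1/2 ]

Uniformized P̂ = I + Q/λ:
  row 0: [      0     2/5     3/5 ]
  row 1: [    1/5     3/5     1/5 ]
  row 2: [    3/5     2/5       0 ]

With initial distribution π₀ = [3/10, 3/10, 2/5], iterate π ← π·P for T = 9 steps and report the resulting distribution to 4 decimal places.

t=0: π = [0.3000, 0.3000, 0.4000]
t=1: π = [0.3000, 0.4600, 0.2400]
t=2: π = [0.2360, 0.4920, 0.2720]
t=3: π = [0.2616, 0.4984, 0.2400]
t=4: π = [0.2437, 0.4997, 0.2566]
t=5: π = [0.2539, 0.4999, 0.2461]
t=6: π = [0.2477, 0.5000, 0.2523]
t=7: π = [0.2514, 0.5000, 0.2486]
t=8: π = [0.2492, 0.5000, 0.2508]
t=9: π = [0.2505, 0.5000, 0.2495]

π = [0.2505, 0.5000, 0.2495]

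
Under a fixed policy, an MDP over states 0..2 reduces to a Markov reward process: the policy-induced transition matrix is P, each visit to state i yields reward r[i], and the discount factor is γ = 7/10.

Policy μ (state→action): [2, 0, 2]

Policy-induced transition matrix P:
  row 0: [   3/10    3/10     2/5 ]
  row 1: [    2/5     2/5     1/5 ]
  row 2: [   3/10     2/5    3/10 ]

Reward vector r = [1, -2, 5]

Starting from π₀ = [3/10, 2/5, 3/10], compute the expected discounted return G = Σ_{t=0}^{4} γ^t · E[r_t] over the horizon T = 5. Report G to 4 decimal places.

G = 2.9043

t=0: π = [0.3000, 0.4000, 0.3000], E[r] = 1.0000, γ^t·E[r] = 1.000000, running G = 1.000000
t=1: π = [0.3400, 0.3700, 0.2900], E[r] = 1.0500, γ^t·E[r] = 0.735000, running G = 1.735000
t=2: π = [0.3370, 0.3660, 0.2970], E[r] = 1.0900, γ^t·E[r] = 0.534100, running G = 2.269100
t=3: π = [0.3366, 0.3663, 0.2971], E[r] = 1.0895, γ^t·E[r] = 0.373699, running G = 2.642799
t=4: π = [0.3366, 0.3663, 0.2970], E[r] = 1.0891, γ^t·E[r] = 0.261493, running G = 2.904291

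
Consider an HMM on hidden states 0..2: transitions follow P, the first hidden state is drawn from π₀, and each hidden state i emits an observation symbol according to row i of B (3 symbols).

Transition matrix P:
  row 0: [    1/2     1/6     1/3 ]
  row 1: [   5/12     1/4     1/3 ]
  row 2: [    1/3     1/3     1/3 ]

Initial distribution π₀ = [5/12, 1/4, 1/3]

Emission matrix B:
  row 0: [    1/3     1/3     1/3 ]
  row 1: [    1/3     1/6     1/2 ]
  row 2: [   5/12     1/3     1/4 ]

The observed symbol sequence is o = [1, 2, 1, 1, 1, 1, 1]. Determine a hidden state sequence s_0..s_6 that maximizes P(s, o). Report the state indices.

path = [0, 0, 0, 0, 0, 0, 0]

t=0: δ = [1.389e-01, 4.167e-02, 1.111e-01]  (obs o_0=1)
t=1: δ = [2.315e-02, 1.852e-02, 1.157e-02]  ψ = [0, 2, 0]  (obs o_1=2)
t=2: δ = [3.858e-03, 7.716e-04, 2.572e-03]  ψ = [0, 1, 0]  (obs o_2=1)
t=3: δ = [6.430e-04, 1.429e-04, 4.287e-04]  ψ = [0, 2, 0]  (obs o_3=1)
t=4: δ = [1.072e-04, 2.381e-05, 7.144e-05]  ψ = [0, 2, 0]  (obs o_4=1)
t=5: δ = [1.786e-05, 3.969e-06, 1.191e-05]  ψ = [0, 2, 0]  (obs o_5=1)
t=6: δ = [2.977e-06, 6.615e-07, 1.985e-06]  ψ = [0, 2, 0]  (obs o_6=1)
backtrack: best end state = 0; path = [0, 0, 0, 0, 0, 0, 0]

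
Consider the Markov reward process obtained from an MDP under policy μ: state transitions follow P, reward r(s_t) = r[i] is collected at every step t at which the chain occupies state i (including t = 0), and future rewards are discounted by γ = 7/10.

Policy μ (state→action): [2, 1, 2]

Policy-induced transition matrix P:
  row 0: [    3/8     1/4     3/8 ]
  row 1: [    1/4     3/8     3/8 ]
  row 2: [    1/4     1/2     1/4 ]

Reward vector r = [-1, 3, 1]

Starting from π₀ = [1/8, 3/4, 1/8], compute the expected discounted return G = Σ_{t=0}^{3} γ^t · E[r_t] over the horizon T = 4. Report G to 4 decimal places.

G = 4.1031

t=0: π = [0.1250, 0.7500, 0.1250], E[r] = 2.2500, γ^t·E[r] = 2.250000, running G = 2.250000
t=1: π = [0.2656, 0.3750, 0.3594], E[r] = 1.2188, γ^t·E[r] = 0.853125, running G = 3.103125
t=2: π = [0.2832, 0.3867, 0.3301], E[r] = 1.2070, γ^t·E[r] = 0.591445, running G = 3.694570
t=3: π = [0.2854, 0.3809, 0.3337], E[r] = 1.1909, γ^t·E[r] = 0.408485, running G = 4.103055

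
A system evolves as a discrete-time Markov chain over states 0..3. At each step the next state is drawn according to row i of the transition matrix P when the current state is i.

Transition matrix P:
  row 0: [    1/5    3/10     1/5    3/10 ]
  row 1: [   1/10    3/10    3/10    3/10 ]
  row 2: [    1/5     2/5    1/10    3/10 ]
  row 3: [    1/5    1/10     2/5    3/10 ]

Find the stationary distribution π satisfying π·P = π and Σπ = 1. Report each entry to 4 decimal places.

Balance equations π_j = Σ_i π_i·P[i][j]:
  π_0 = 1/5·π_0 + 1/10·π_1 + 1/5·π_2 + 1/5·π_3
  π_1 = 3/10·π_0 + 3/10·π_1 + 2/5·π_2 + 1/10·π_3
  π_2 = 1/5·π_0 + 3/10·π_1 + 1/10·π_2 + 2/5·π_3
  normalize: π_0 + π_1 + π_2 + π_3 = 1
Solving the linear system gives exactly π = [189/1090, 29/109, 142/545, 3/10].

π = [0.1734, 0.2661, 0.2606, 0.3000]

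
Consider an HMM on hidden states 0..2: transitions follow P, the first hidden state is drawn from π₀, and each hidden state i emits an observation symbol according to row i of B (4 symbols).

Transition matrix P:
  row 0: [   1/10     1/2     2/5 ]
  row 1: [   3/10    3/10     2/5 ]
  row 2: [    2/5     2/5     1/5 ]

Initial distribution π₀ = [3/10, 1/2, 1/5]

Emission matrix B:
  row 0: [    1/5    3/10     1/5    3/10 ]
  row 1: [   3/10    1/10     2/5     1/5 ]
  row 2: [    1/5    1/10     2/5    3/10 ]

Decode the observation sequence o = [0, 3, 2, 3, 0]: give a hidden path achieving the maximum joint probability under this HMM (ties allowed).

path = [1, 2, 1, 2, 1]

t=0: δ = [6.000e-02, 1.500e-01, 4.000e-02]  (obs o_0=0)
t=1: δ = [1.350e-02, 9.000e-03, 1.800e-02]  ψ = [1, 1, 1]  (obs o_1=3)
t=2: δ = [1.440e-03, 2.880e-03, 2.160e-03]  ψ = [2, 2, 0]  (obs o_2=2)
t=3: δ = [2.592e-04, 1.728e-04, 3.456e-04]  ψ = [1, 1, 1]  (obs o_3=3)
t=4: δ = [2.765e-05, 4.147e-05, 2.074e-05]  ψ = [2, 2, 0]  (obs o_4=0)
backtrack: best end state = 1; path = [1, 2, 1, 2, 1]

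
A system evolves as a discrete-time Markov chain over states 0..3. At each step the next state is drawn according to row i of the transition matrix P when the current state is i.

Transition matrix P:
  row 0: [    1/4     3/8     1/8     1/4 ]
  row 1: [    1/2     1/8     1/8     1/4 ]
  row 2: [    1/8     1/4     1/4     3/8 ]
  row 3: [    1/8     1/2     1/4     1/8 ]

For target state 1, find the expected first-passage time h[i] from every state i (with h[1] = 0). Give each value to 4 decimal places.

First-step conditioning: h[1] = 0; for i ≠ 1, h[i] = 1 + Σ_k P[i][k]·h[k].
  h[0] = 1 + 1/4·h[0] + 1/8·h[2] + 1/4·h[3]
  h[2] = 1 + 1/8·h[0] + 1/4·h[2] + 3/8·h[3]
  h[3] = 1 + 1/8·h[0] + 1/4·h[2] + 1/8·h[3]
Solving the 3×3 linear system over states ≠ 1 gives exactly h = [248/95, 0, 56/19, 224/95] (h[1] = 0 is the target).

h = [2.6105, 0.0000, 2.9474, 2.3579]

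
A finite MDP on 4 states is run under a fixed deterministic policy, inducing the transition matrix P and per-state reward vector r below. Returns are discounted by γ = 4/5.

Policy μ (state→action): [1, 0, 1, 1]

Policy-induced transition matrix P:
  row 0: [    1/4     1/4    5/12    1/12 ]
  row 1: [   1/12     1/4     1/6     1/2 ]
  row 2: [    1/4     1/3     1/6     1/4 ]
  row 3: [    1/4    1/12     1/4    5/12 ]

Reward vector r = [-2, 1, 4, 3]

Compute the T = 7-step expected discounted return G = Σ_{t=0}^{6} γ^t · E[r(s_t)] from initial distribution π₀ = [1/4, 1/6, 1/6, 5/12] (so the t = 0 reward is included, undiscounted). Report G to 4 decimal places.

t=0: π = [0.2500, 0.1667, 0.1667, 0.4167], E[r] = 1.5833, γ^t·E[r] = 1.583333, running G = 1.583333
t=1: π = [0.2222, 0.1944, 0.2639, 0.3194], E[r] = 1.7639, γ^t·E[r] = 1.411111, running G = 2.994444
t=2: π = [0.2176, 0.2188, 0.2488, 0.3148], E[r] = 1.7234, γ^t·E[r] = 1.102963, running G = 4.097407
t=3: π = [0.2135, 0.2183, 0.2473, 0.3209], E[r] = 1.7431, γ^t·E[r] = 0.892444, running G = 4.989852
t=4: π = [0.2136, 0.2171, 0.2468, 0.3225], E[r] = 1.7444, γ^t·E[r] = 0.714519, running G = 5.704370
t=5: π = [0.2138, 0.2168, 0.2469, 0.3224], E[r] = 1.7442, γ^t·E[r] = 0.571551, running G = 6.275922
t=6: π = [0.2139, 0.2168, 0.2470, 0.3223], E[r] = 1.7440, γ^t·E[r] = 0.457177, running G = 6.733098

G = 6.7331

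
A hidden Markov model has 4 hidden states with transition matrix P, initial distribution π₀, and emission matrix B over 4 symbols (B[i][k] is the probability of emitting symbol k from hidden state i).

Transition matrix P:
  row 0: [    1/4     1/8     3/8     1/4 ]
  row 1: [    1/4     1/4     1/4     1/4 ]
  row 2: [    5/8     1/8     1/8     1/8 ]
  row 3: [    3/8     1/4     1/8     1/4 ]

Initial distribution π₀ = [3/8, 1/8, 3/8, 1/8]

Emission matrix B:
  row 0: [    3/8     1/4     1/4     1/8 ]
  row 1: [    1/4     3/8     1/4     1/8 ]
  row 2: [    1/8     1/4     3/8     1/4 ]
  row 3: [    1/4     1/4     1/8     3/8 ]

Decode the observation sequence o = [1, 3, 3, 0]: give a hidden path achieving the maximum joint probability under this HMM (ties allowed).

t=0: δ = [9.375e-02, 4.688e-02, 9.375e-02, 3.125e-02]  (obs o_0=1)
t=1: δ = [7.324e-03, 1.465e-03, 8.789e-03, 8.789e-03]  ψ = [2, 0, 0, 0]  (obs o_1=3)
t=2: δ = [6.866e-04, 2.747e-04, 6.866e-04, 8.240e-04]  ψ = [2, 3, 0, 3]  (obs o_2=3)
t=3: δ = [1.609e-04, 5.150e-05, 3.219e-05, 5.150e-05]  ψ = [2, 3, 0, 3]  (obs o_3=0)
backtrack: best end state = 0; path = [2, 0, 2, 0]

path = [2, 0, 2, 0]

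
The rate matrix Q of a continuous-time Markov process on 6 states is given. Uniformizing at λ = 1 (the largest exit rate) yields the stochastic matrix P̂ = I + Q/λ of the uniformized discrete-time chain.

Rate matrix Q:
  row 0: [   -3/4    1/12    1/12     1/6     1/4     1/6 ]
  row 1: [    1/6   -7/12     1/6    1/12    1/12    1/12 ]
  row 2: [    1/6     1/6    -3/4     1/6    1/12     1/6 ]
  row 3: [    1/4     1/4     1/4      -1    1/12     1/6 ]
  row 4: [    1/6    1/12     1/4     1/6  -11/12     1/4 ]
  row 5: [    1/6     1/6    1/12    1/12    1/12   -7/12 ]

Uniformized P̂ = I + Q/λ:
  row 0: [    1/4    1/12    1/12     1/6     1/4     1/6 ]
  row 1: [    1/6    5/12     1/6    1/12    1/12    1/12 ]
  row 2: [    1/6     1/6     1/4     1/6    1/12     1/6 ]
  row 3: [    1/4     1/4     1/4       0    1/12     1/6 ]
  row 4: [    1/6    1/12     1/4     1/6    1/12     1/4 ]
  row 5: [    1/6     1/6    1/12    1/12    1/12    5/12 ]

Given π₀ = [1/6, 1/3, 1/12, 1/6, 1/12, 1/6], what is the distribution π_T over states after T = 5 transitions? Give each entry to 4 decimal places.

π = [0.1921, 0.2008, 0.1659, 0.1133, 0.1154, 0.2124]

t=0: π = [0.1667, 0.3333, 0.0833, 0.1667, 0.0833, 0.1667]
t=1: π = [0.1944, 0.2431, 0.1667, 0.0972, 0.1111, 0.1875]
t=2: π = [0.1910, 0.2101, 0.1661, 0.1146, 0.1157, 0.2025]
t=3: π = [0.1921, 0.2032, 0.1669, 0.1132, 0.1152, 0.2094]
t=4: π = [0.1921, 0.2013, 0.1661, 0.1134, 0.1154, 0.2117]
t=5: π = [0.1921, 0.2008, 0.1659, 0.1133, 0.1154, 0.2124]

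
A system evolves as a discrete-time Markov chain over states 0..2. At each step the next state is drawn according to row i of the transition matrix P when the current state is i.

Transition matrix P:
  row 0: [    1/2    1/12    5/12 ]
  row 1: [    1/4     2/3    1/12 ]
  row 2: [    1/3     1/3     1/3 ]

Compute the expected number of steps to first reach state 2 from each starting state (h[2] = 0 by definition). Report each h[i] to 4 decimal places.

h = [2.8571, 5.1429, 0.0000]

First-step conditioning: h[2] = 0; for i ≠ 2, h[i] = 1 + Σ_k P[i][k]·h[k].
  h[0] = 1 + 1/2·h[0] + 1/12·h[1]
  h[1] = 1 + 1/4·h[0] + 2/3·h[1]
Solving the 2×2 linear system over states ≠ 2 gives exactly h = [20/7, 36/7, 0] (h[2] = 0 is the target).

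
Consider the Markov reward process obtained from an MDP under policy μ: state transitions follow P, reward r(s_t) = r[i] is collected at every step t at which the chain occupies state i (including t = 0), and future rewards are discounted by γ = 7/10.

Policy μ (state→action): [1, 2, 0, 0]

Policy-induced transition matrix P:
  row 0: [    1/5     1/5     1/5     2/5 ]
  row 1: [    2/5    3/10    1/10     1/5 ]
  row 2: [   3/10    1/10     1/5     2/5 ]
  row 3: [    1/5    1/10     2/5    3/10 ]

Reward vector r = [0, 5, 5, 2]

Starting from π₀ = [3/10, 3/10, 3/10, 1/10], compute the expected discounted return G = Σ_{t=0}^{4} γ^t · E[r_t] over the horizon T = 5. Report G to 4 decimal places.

t=0: π = [0.3000, 0.3000, 0.3000, 0.1000], E[r] = 3.2000, γ^t·E[r] = 3.200000, running G = 3.200000
t=1: π = [0.2900, 0.1900, 0.1900, 0.3300], E[r] = 2.5600, γ^t·E[r] = 1.792000, running G = 4.992000
t=2: π = [0.2570, 0.1670, 0.2470, 0.3290], E[r] = 2.7280, γ^t·E[r] = 1.336720, running G = 6.328720
t=3: π = [0.2581, 0.1591, 0.2491, 0.3337], E[r] = 2.7084, γ^t·E[r] = 0.928981, running G = 7.257701
t=4: π = [0.2567, 0.1576, 0.2508, 0.3348], E[r] = 2.7119, γ^t·E[r] = 0.651132, running G = 7.908833

G = 7.9088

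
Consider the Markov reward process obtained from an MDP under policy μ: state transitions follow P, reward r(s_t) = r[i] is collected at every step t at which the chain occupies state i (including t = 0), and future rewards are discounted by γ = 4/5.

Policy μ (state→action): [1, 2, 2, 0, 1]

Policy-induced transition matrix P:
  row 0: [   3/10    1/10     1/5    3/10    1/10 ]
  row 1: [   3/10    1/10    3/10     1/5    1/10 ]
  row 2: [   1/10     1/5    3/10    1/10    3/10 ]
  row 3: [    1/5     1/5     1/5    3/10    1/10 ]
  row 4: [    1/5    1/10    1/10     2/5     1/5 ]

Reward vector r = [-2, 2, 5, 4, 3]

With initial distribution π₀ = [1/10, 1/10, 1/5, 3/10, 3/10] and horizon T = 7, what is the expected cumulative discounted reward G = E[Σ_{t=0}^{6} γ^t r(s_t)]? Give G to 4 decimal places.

G = 10.4560

t=0: π = [0.1000, 0.1000, 0.2000, 0.3000, 0.3000], E[r] = 3.1000, γ^t·E[r] = 3.100000, running G = 3.100000
t=1: π = [0.2000, 0.1500, 0.2000, 0.2800, 0.1700], E[r] = 2.5300, γ^t·E[r] = 2.024000, running G = 5.124000
t=2: π = [0.2150, 0.1480, 0.2180, 0.2620, 0.1570], E[r] = 2.4750, γ^t·E[r] = 1.584000, running G = 6.708000
t=3: π = [0.2145, 0.1480, 0.2209, 0.2573, 0.1593], E[r] = 2.4786, γ^t·E[r] = 1.269043, running G = 7.977043
t=4: π = [0.2142, 0.1478, 0.2210, 0.2570, 0.1601], E[r] = 2.4803, γ^t·E[r] = 1.015910, running G = 8.992954
t=5: π = [0.2141, 0.1478, 0.2209, 0.2570, 0.1602], E[r] = 2.4805, γ^t·E[r] = 0.812800, running G = 9.805754
t=6: π = [0.2141, 0.1478, 0.2208, 0.2571, 0.1602], E[r] = 2.4805, γ^t·E[r] = 0.650237, running G = 10.455991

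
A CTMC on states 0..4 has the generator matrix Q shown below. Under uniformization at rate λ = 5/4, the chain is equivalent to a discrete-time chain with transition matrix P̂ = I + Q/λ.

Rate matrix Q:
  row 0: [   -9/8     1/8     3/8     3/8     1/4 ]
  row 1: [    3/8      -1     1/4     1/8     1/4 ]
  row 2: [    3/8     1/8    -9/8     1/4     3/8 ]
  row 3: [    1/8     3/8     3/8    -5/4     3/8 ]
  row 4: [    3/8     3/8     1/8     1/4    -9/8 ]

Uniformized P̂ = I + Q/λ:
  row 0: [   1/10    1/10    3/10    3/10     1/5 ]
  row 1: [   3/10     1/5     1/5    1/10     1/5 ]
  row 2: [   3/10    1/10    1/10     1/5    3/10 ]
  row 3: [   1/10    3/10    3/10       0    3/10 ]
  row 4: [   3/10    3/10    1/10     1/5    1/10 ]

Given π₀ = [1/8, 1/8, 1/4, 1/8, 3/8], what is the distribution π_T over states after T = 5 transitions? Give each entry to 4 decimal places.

π = [0.2218, 0.1964, 0.1978, 0.1687, 0.2152]

t=0: π = [0.1250, 0.1250, 0.2500, 0.1250, 0.3750]
t=1: π = [0.2500, 0.2125, 0.1625, 0.1750, 0.2000]
t=2: π = [0.2150, 0.1963, 0.2063, 0.1688, 0.2138]
t=3: π = [0.2233, 0.1961, 0.1964, 0.1681, 0.2161]
t=4: π = [0.2217, 0.1965, 0.1979, 0.1691, 0.2148]
t=5: π = [0.2218, 0.1964, 0.1978, 0.1687, 0.2152]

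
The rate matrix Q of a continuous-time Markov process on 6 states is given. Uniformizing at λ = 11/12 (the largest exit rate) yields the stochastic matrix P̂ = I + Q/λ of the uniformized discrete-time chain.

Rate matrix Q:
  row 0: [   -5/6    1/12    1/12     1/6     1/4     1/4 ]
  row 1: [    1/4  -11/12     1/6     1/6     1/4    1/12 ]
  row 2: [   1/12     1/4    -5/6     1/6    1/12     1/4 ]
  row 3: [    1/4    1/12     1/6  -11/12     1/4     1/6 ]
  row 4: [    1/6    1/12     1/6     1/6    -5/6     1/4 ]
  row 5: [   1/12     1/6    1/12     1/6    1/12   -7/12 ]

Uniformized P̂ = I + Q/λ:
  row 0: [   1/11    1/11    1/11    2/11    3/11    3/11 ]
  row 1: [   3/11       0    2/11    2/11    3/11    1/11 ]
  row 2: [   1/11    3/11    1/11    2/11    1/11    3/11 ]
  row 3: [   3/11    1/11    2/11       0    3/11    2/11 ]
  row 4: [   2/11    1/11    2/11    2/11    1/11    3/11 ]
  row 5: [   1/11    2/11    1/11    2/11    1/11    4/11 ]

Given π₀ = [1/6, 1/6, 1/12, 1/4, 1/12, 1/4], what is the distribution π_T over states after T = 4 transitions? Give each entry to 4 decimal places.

t=0: π = [0.1667, 0.1667, 0.0833, 0.2500, 0.0833, 0.2500]
t=1: π = [0.1742, 0.1136, 0.1364, 0.1364, 0.1970, 0.2424]
t=2: π = [0.1543, 0.1274, 0.1315, 0.1570, 0.1680, 0.2617]
t=3: π = [0.1579, 0.1270, 0.1320, 0.1533, 0.1707, 0.2591]
t=4: π = [0.1574, 0.1269, 0.1319, 0.1540, 0.1706, 0.2592]

π = [0.1574, 0.1269, 0.1319, 0.1540, 0.1706, 0.2592]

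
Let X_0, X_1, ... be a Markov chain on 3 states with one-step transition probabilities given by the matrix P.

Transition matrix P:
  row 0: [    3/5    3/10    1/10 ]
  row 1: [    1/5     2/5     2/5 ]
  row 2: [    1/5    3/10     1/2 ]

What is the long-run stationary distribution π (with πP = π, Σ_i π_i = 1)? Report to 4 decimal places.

Balance equations π_j = Σ_i π_i·P[i][j]:
  π_0 = 3/5·π_0 + 1/5·π_1 + 1/5·π_2
  π_1 = 3/10·π_0 + 2/5·π_1 + 3/10·π_2
  normalize: π_0 + π_1 + π_2 = 1
Solving the linear system gives exactly π = [1/3, 1/3, 1/3].

π = [0.3333, 0.3333, 0.3333]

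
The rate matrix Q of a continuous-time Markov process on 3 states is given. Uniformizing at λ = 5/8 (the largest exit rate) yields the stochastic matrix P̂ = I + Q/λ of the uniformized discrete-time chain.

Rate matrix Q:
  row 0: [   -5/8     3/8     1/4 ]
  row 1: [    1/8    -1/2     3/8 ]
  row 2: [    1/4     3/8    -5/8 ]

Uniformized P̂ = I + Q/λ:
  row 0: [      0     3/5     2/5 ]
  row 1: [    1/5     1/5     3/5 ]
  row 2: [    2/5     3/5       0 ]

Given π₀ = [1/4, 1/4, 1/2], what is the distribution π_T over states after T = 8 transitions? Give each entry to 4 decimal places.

π = [0.2240, 0.4285, 0.3475]

t=0: π = [0.2500, 0.2500, 0.5000]
t=1: π = [0.2500, 0.5000, 0.2500]
t=2: π = [0.2000, 0.4000, 0.4000]
t=3: π = [0.2400, 0.4400, 0.3200]
t=4: π = [0.2160, 0.4240, 0.3600]
t=5: π = [0.2288, 0.4304, 0.3408]
t=6: π = [0.2224, 0.4278, 0.3498]
t=7: π = [0.2255, 0.4289, 0.3457]
t=8: π = [0.2240, 0.4285, 0.3475]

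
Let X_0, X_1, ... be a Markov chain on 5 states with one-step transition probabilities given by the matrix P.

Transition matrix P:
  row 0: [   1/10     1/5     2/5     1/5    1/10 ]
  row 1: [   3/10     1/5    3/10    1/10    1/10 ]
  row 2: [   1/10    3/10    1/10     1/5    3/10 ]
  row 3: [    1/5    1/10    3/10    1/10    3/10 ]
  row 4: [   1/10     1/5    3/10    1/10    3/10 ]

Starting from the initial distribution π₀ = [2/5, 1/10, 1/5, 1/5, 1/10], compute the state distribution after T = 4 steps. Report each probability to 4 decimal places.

t=0: π = [0.4000, 0.1000, 0.2000, 0.2000, 0.1000]
t=1: π = [0.1400, 0.2000, 0.3000, 0.1600, 0.2000]
t=2: π = [0.1560, 0.2140, 0.2540, 0.1440, 0.2320]
t=3: π = [0.1572, 0.2110, 0.2648, 0.1410, 0.2260]
t=4: π = [0.1563, 0.2124, 0.2628, 0.1422, 0.2264]

π = [0.1563, 0.2124, 0.2628, 0.1422, 0.2264]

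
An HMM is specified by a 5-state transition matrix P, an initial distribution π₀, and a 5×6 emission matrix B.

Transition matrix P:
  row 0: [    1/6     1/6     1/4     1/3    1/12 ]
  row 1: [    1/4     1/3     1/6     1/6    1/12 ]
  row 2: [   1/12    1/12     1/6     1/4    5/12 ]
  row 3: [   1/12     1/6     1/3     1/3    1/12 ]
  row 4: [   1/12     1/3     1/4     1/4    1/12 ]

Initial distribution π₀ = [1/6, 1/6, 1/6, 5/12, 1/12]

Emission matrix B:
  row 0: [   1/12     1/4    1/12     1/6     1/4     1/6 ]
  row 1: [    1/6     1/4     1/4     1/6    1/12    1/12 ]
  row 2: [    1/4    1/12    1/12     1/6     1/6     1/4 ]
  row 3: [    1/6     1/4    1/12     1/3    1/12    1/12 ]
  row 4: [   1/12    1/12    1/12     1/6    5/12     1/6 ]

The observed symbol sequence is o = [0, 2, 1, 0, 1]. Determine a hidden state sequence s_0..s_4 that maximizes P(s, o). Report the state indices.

path = [3, 1, 1, 1, 1]

t=0: δ = [1.389e-02, 2.778e-02, 4.167e-02, 6.944e-02, 6.944e-03]  (obs o_0=0)
t=1: δ = [5.787e-04, 2.894e-03, 1.929e-03, 1.929e-03, 1.447e-03]  ψ = [1, 3, 3, 3, 2]  (obs o_1=2)
t=2: δ = [1.808e-04, 2.411e-04, 5.358e-05, 1.608e-04, 6.698e-05]  ψ = [1, 1, 3, 3, 2]  (obs o_2=1)
t=3: δ = [5.023e-06, 1.340e-05, 1.340e-05, 1.005e-05, 1.861e-06]  ψ = [1, 1, 3, 0, 2]  (obs o_3=0)
t=4: δ = [8.372e-07, 1.116e-06, 2.791e-07, 8.372e-07, 4.651e-07]  ψ = [1, 1, 3, 2, 2]  (obs o_4=1)
backtrack: best end state = 1; path = [3, 1, 1, 1, 1]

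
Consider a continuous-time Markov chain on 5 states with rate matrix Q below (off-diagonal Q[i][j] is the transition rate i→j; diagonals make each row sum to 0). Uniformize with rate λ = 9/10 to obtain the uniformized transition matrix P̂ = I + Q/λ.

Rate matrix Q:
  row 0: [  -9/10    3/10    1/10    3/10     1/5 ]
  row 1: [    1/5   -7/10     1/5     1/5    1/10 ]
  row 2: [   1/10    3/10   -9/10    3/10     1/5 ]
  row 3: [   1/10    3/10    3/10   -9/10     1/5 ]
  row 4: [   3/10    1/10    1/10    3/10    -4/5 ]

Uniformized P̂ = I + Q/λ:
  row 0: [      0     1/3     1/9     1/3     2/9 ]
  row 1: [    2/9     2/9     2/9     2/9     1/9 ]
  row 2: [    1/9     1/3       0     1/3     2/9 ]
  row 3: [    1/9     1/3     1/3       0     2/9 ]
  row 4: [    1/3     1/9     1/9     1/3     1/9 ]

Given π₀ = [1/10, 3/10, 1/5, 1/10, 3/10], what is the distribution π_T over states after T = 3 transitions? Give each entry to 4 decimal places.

π = [0.1646, 0.2632, 0.1700, 0.2302, 0.1720]

t=0: π = [0.1000, 0.3000, 0.2000, 0.1000, 0.3000]
t=1: π = [0.2000, 0.2333, 0.1444, 0.2667, 0.1556]
t=2: π = [0.1494, 0.2728, 0.1802, 0.2185, 0.1790]
t=3: π = [0.1646, 0.2632, 0.1700, 0.2302, 0.1720]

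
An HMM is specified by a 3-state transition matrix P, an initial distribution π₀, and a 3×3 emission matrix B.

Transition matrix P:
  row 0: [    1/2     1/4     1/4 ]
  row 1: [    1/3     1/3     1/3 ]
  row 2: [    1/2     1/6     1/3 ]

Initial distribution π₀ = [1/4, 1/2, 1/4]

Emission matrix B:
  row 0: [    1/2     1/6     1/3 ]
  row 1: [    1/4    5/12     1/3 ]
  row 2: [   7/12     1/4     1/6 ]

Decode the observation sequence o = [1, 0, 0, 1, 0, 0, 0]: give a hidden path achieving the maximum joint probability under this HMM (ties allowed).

path = [1, 2, 0, 0, 0, 0, 0]

t=0: δ = [4.167e-02, 2.083e-01, 6.250e-02]  (obs o_0=1)
t=1: δ = [3.472e-02, 1.736e-02, 4.051e-02]  ψ = [1, 1, 1]  (obs o_1=0)
t=2: δ = [1.013e-02, 2.170e-03, 7.877e-03]  ψ = [2, 0, 2]  (obs o_2=0)
t=3: δ = [8.439e-04, 1.055e-03, 6.564e-04]  ψ = [0, 0, 2]  (obs o_3=1)
t=4: δ = [2.110e-04, 8.791e-05, 2.051e-04]  ψ = [0, 1, 1]  (obs o_4=0)
t=5: δ = [5.275e-05, 1.319e-05, 3.989e-05]  ψ = [0, 0, 2]  (obs o_5=0)
t=6: δ = [1.319e-05, 3.297e-06, 7.755e-06]  ψ = [0, 0, 2]  (obs o_6=0)
backtrack: best end state = 0; path = [1, 2, 0, 0, 0, 0, 0]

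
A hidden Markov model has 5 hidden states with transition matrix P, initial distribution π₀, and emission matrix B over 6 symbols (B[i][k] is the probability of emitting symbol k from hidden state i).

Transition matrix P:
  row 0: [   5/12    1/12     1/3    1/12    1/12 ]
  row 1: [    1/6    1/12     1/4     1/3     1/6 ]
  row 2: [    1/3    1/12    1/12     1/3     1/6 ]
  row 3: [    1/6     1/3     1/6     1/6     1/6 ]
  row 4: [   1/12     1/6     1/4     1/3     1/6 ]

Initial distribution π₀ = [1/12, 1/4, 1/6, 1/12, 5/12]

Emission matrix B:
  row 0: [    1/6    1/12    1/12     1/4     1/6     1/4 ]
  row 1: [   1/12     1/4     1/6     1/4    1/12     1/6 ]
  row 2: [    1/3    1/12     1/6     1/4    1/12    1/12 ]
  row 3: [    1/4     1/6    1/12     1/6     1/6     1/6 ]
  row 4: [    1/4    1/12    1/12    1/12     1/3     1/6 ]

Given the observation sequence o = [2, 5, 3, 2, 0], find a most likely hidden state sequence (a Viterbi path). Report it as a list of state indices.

path = [2, 0, 0, 2, 3]

t=0: δ = [6.944e-03, 4.167e-02, 2.778e-02, 6.944e-03, 3.472e-02]  (obs o_0=2)
t=1: δ = [2.315e-03, 9.645e-04, 8.681e-04, 2.315e-03, 1.157e-03]  ψ = [2, 4, 1, 1, 1]  (obs o_1=5)
t=2: δ = [2.411e-04, 1.929e-04, 1.929e-04, 6.430e-05, 3.215e-05]  ψ = [0, 3, 0, 3, 3]  (obs o_2=3)
t=3: δ = [8.372e-06, 3.572e-06, 1.340e-05, 5.358e-06, 2.679e-06]  ψ = [0, 3, 0, 1, 1]  (obs o_3=2)
t=4: δ = [7.442e-07, 1.488e-07, 9.303e-07, 1.116e-06, 5.582e-07]  ψ = [2, 3, 0, 2, 2]  (obs o_4=0)
backtrack: best end state = 3; path = [2, 0, 0, 2, 3]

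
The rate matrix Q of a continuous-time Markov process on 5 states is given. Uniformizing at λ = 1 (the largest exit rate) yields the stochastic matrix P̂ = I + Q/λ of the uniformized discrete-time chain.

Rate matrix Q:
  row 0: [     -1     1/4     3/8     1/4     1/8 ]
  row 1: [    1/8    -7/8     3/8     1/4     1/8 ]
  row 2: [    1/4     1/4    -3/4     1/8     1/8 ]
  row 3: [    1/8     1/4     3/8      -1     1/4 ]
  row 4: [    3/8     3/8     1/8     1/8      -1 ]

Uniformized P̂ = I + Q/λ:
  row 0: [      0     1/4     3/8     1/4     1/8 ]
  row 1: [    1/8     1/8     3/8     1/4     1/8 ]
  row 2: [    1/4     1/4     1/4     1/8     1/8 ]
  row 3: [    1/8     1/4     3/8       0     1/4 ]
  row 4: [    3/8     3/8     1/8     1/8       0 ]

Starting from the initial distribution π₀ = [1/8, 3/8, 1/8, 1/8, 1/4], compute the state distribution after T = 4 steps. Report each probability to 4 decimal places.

π = [0.1728, 0.2363, 0.3051, 0.1573, 0.1284]

t=0: π = [0.1250, 0.3750, 0.1250, 0.1250, 0.2500]
t=1: π = [0.1875, 0.2344, 0.2969, 0.1719, 0.1094]
t=2: π = [0.1660, 0.2344, 0.3105, 0.1563, 0.1328]
t=3: π = [0.1763, 0.2373, 0.3030, 0.1555, 0.1279]
t=4: π = [0.1728, 0.2363, 0.3051, 0.1573, 0.1284]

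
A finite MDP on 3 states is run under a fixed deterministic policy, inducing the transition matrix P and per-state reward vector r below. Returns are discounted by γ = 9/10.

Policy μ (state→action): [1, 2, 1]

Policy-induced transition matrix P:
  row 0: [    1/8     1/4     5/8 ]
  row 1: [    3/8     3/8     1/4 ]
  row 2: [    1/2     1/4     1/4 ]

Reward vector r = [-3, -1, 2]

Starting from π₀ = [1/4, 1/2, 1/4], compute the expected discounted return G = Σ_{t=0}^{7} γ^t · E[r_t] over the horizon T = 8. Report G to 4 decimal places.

t=0: π = [0.2500, 0.5000, 0.2500], E[r] = -0.7500, γ^t·E[r] = -0.750000, running G = -0.750000
t=1: π = [0.3438, 0.3125, 0.3438], E[r] = -0.6563, γ^t·E[r] = -0.590625, running G = -1.340625
t=2: π = [0.3320, 0.2891, 0.3789], E[r] = -0.5273, γ^t·E[r] = -0.427148, running G = -1.767773
t=3: π = [0.3394, 0.2861, 0.3745], E[r] = -0.5552, γ^t·E[r] = -0.404723, running G = -2.172497
t=4: π = [0.3370, 0.2858, 0.3773], E[r] = -0.5422, γ^t·E[r] = -0.355721, running G = -2.528218
t=5: π = [0.3379, 0.2857, 0.3764], E[r] = -0.5467, γ^t·E[r] = -0.322839, running G = -2.851056
t=6: π = [0.3376, 0.2857, 0.3767], E[r] = -0.5450, γ^t·E[r] = -0.289626, running G = -3.140682
t=7: π = [0.3377, 0.2857, 0.3766], E[r] = -0.5456, γ^t·E[r] = -0.260974, running G = -3.401656

G = -3.4017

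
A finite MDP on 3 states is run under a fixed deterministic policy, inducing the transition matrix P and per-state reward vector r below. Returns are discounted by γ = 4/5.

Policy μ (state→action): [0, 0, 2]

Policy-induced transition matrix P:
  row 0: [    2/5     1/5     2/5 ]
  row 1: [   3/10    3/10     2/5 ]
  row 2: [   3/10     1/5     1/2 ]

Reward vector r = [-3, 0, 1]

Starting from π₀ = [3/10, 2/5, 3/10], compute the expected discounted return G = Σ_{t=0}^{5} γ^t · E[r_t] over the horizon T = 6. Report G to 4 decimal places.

t=0: π = [0.3000, 0.4000, 0.3000], E[r] = -0.6000, γ^t·E[r] = -0.600000, running G = -0.600000
t=1: π = [0.3300, 0.2400, 0.4300], E[r] = -0.5600, γ^t·E[r] = -0.448000, running G = -1.048000
t=2: π = [0.3330, 0.2240, 0.4430], E[r] = -0.5560, γ^t·E[r] = -0.355840, running G = -1.403840
t=3: π = [0.3333, 0.2224, 0.4443], E[r] = -0.5556, γ^t·E[r] = -0.284467, running G = -1.688307
t=4: π = [0.3333, 0.2222, 0.4444], E[r] = -0.5556, γ^t·E[r] = -0.227557, running G = -1.915865
t=5: π = [0.3333, 0.2222, 0.4444], E[r] = -0.5556, γ^t·E[r] = -0.182045, running G = -2.097909

G = -2.0979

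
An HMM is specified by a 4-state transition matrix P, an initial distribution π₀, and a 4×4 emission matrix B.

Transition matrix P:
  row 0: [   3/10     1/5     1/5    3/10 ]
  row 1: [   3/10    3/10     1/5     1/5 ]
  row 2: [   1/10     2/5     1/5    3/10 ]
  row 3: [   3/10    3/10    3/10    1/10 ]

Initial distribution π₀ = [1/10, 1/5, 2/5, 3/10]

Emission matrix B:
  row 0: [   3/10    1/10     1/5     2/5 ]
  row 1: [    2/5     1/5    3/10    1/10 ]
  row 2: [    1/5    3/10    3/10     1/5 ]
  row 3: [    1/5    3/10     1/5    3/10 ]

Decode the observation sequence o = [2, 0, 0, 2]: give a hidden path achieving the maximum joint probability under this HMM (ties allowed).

path = [2, 1, 1, 1]

t=0: δ = [2.000e-02, 6.000e-02, 1.200e-01, 6.000e-02]  (obs o_0=2)
t=1: δ = [5.400e-03, 1.920e-02, 4.800e-03, 7.200e-03]  ψ = [1, 2, 2, 2]  (obs o_1=0)
t=2: δ = [1.728e-03, 2.304e-03, 7.680e-04, 7.680e-04]  ψ = [1, 1, 1, 1]  (obs o_2=0)
t=3: δ = [1.382e-04, 2.074e-04, 1.382e-04, 1.037e-04]  ψ = [1, 1, 1, 0]  (obs o_3=2)
backtrack: best end state = 1; path = [2, 1, 1, 1]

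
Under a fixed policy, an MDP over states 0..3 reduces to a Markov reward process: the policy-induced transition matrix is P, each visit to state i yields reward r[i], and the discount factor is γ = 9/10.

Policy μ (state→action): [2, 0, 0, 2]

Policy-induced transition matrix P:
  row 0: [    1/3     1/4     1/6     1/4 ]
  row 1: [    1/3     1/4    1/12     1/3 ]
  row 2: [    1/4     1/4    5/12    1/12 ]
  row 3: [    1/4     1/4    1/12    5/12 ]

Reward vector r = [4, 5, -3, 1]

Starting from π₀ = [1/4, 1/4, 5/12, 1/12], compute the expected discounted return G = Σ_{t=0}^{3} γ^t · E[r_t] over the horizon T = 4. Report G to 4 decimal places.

t=0: π = [0.2500, 0.2500, 0.4167, 0.0833], E[r] = 1.0833, γ^t·E[r] = 1.083333, running G = 1.083333
t=1: π = [0.2917, 0.2500, 0.2431, 0.2153], E[r] = 1.9028, γ^t·E[r] = 1.712500, running G = 2.795833
t=2: π = [0.2951, 0.2500, 0.1887, 0.2662], E[r] = 2.1308, γ^t·E[r] = 1.725938, running G = 4.521771
t=3: π = [0.2954, 0.2500, 0.1708, 0.2838], E[r] = 2.2030, γ^t·E[r] = 1.606008, running G = 6.127779

G = 6.1278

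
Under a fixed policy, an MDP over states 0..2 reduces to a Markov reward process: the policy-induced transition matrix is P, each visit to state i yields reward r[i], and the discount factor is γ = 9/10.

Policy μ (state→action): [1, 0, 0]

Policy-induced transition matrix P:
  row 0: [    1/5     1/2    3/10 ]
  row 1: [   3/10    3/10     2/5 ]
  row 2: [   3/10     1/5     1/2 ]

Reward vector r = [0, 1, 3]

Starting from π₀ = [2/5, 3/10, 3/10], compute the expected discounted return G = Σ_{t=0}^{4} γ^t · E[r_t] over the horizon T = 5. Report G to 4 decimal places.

G = 5.9794

t=0: π = [0.4000, 0.3000, 0.3000], E[r] = 1.2000, γ^t·E[r] = 1.200000, running G = 1.200000
t=1: π = [0.2600, 0.3500, 0.3900], E[r] = 1.5200, γ^t·E[r] = 1.368000, running G = 2.568000
t=2: π = [0.2740, 0.3130, 0.4130], E[r] = 1.5520, γ^t·E[r] = 1.257120, running G = 3.825120
t=3: π = [0.2726, 0.3135, 0.4139], E[r] = 1.5552, γ^t·E[r] = 1.133741, running G = 4.958861
t=4: π = [0.2727, 0.3131, 0.4141], E[r] = 1.5555, γ^t·E[r] = 1.020577, running G = 5.979437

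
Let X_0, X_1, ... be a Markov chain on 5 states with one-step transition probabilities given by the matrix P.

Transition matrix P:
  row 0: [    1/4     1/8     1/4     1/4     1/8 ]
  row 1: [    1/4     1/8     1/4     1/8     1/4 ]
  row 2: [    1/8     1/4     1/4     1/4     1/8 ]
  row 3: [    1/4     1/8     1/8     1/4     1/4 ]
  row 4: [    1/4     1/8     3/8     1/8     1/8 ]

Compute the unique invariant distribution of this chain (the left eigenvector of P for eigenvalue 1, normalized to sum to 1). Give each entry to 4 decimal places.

π = [0.2194, 0.1556, 0.2452, 0.2092, 0.1706]

Balance equations π_j = Σ_i π_i·P[i][j]:
  π_0 = 1/4·π_0 + 1/4·π_1 + 1/8·π_2 + 1/4·π_3 + 1/4·π_4
  π_1 = 1/8·π_0 + 1/8·π_1 + 1/4·π_2 + 1/8·π_3 + 1/8·π_4
  π_2 = 1/4·π_0 + 1/4·π_1 + 1/4·π_2 + 1/8·π_3 + 3/8·π_4
  π_3 = 1/4·π_0 + 1/8·π_1 + 1/4·π_2 + 1/4·π_3 + 1/8·π_4
  normalize: π_0 + π_1 + π_2 + π_3 + π_4 = 1
Solving the linear system gives exactly π = [909/4144, 645/4144, 127/518, 867/4144, 101/592].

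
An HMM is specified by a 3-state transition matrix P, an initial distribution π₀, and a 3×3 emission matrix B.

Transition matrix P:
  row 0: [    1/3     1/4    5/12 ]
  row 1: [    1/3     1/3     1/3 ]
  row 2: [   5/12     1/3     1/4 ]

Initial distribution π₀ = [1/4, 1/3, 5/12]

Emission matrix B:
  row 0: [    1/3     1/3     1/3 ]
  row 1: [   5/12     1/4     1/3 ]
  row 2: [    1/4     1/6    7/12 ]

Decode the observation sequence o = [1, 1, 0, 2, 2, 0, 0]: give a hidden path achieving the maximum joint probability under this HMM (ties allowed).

path = [2, 0, 0, 2, 2, 1, 1]

t=0: δ = [8.333e-02, 8.333e-02, 6.944e-02]  (obs o_0=1)
t=1: δ = [9.645e-03, 6.944e-03, 5.787e-03]  ψ = [2, 1, 0]  (obs o_1=1)
t=2: δ = [1.072e-03, 1.005e-03, 1.005e-03]  ψ = [0, 0, 0]  (obs o_2=0)
t=3: δ = [1.395e-04, 1.116e-04, 2.605e-04]  ψ = [2, 1, 0]  (obs o_3=2)
t=4: δ = [3.618e-05, 2.894e-05, 3.799e-05]  ψ = [2, 2, 2]  (obs o_4=2)
t=5: δ = [5.276e-06, 5.276e-06, 3.768e-06]  ψ = [2, 2, 0]  (obs o_5=0)
t=6: δ = [5.862e-07, 7.328e-07, 5.496e-07]  ψ = [0, 1, 0]  (obs o_6=0)
backtrack: best end state = 1; path = [2, 0, 0, 2, 2, 1, 1]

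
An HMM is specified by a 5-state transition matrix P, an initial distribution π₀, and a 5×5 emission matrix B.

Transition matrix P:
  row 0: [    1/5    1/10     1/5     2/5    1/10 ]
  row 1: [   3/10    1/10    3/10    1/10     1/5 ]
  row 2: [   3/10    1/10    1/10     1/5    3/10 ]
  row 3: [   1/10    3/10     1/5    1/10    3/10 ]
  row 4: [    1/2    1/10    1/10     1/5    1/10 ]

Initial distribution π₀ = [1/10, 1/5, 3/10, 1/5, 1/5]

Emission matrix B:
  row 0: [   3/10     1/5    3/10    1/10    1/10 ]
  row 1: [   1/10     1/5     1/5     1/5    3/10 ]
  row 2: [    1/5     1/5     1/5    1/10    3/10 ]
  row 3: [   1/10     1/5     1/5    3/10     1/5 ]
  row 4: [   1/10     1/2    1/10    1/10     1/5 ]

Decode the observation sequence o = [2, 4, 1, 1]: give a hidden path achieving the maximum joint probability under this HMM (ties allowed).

path = [1, 2, 4, 0]

t=0: δ = [3.000e-02, 4.000e-02, 6.000e-02, 4.000e-02, 2.000e-02]  (obs o_0=2)
t=1: δ = [1.800e-03, 3.600e-03, 3.600e-03, 2.400e-03, 3.600e-03]  ψ = [2, 3, 1, 0, 2]  (obs o_1=4)
t=2: δ = [3.600e-04, 1.440e-04, 2.160e-04, 1.440e-04, 5.400e-04]  ψ = [4, 3, 1, 0, 2]  (obs o_2=1)
t=3: δ = [5.400e-05, 1.080e-05, 1.440e-05, 2.880e-05, 3.240e-05]  ψ = [4, 4, 0, 0, 2]  (obs o_3=1)
backtrack: best end state = 0; path = [1, 2, 4, 0]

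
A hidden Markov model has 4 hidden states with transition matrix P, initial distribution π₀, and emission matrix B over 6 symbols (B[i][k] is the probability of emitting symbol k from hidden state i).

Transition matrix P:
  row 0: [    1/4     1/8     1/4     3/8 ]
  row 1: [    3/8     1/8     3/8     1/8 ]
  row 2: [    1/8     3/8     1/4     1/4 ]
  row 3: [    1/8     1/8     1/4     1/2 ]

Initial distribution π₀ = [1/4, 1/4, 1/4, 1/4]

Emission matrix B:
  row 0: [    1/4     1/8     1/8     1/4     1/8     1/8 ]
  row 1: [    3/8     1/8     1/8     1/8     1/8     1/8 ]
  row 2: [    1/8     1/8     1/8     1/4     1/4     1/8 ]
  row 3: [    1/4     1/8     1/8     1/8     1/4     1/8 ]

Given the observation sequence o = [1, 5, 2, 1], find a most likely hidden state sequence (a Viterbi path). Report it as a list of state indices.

t=0: δ = [3.125e-02, 3.125e-02, 3.125e-02, 3.125e-02]  (obs o_0=1)
t=1: δ = [1.465e-03, 1.465e-03, 1.465e-03, 1.953e-03]  ψ = [1, 2, 1, 3]  (obs o_1=5)
t=2: δ = [6.866e-05, 6.866e-05, 6.866e-05, 1.221e-04]  ψ = [1, 2, 1, 3]  (obs o_2=2)
t=3: δ = [3.219e-06, 3.219e-06, 3.815e-06, 7.629e-06]  ψ = [1, 2, 3, 3]  (obs o_3=1)
backtrack: best end state = 3; path = [3, 3, 3, 3]

path = [3, 3, 3, 3]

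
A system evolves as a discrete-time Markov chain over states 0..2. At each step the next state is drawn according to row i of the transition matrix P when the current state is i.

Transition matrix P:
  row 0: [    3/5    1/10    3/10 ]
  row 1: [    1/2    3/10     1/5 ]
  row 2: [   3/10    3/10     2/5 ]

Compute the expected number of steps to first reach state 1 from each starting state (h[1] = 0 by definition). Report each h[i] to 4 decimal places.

h = [6.0000, 0.0000, 4.6667]

First-step conditioning: h[1] = 0; for i ≠ 1, h[i] = 1 + Σ_k P[i][k]·h[k].
  h[0] = 1 + 3/5·h[0] + 3/10·h[2]
  h[2] = 1 + 3/10·h[0] + 2/5·h[2]
Solving the 2×2 linear system over states ≠ 1 gives exactly h = [6, 0, 14/3] (h[1] = 0 is the target).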